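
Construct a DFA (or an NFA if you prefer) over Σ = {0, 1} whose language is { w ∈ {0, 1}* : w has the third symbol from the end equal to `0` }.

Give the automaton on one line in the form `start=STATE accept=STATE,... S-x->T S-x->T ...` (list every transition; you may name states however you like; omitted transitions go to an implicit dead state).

Because acceptance depends on a position counted from the end, the machine has to buffer the most recent 3 symbols. Make each state the string of the last up-to-3 symbols read; on input `x` shift the window left and append `x`. Accept when the buffered window has length 3 and begins with `0`.
A 15-state machine:
          0    1  
>  s0     s1   s2 
   s1     s3   s4 
   s2     s5   s6 
   s3     s7   s8 
   s4     s9  s10 
   s5    s11  s12 
   s6    s13  s14 
 * s7     s7   s8 
 * s8     s9  s10 
 * s9    s11  s12 
 * s10   s13  s14 
   s11    s7   s8 
   s12    s9  s10 
   s13   s11  s12 
   s14   s13  s14 
(> = start, * = accepting)

start=s0 accept=s7,s8,s9,s10 s0-0->s1 s0-1->s2 s1-0->s3 s1-1->s4 s2-0->s5 s2-1->s6 s3-0->s7 s3-1->s8 s4-0->s9 s4-1->s10 s5-0->s11 s5-1->s12 s6-0->s13 s6-1->s14 s7-0->s7 s7-1->s8 s8-0->s9 s8-1->s10 s9-0->s11 s9-1->s12 s10-0->s13 s10-1->s14 s11-0->s7 s11-1->s8 s12-0->s9 s12-1->s10 s13-0->s11 s13-1->s12 s14-0->s13 s14-1->s14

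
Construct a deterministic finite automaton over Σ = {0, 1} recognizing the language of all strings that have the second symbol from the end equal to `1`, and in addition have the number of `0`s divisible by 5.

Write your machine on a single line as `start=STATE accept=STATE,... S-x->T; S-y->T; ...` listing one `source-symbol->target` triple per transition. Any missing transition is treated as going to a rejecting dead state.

Handle the two conditions separately and then intersect. The first has 7 states tracking the last 2 symbols read; the second has 5 states tracking the count of `0`s modulo 5. A product state is a pair (one from each), accepting exactly when both do. Minimizing collapses redundant product states.
        0   1  
>  q0   q1  q2 
   q1   q3  q1 
   q2   q1  q4 
   q3   q5  q3 
 * q4   q1  q4 
   q5   q6  q5 
   q6   q0  q7 
   q7   q8  q7 
 * q8   q1  q2 
(> = start, * = accepting)

start=q0; accept=q4,q8; q0-0->q1; q0-1->q2; q1-0->q3; q1-1->q1; q2-0->q1; q2-1->q4; q3-0->q5; q3-1->q3; q4-0->q1; q4-1->q4; q5-0->q6; q5-1->q5; q6-0->q0; q6-1->q7; q7-0->q8; q7-1->q7; q8-0->q1; q8-1->q2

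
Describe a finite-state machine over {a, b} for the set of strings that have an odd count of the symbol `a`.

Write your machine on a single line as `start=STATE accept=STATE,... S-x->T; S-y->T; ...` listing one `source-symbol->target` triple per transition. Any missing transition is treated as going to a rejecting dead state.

The only thing that matters is how many `a`s have appeared, reduced mod 2. Use one state per residue: s0 for 0, …, s1 for 1. Reading `a` moves to the next residue; anything else stays put. s1 is accepting.
2 states suffice.
        a   b  
>  s0   s1  s0 
 * s1   s0  s1 
(> = start, * = accepting)

start=s0; accept=s1; s0-a->s1; s0-b->s0; s1-a->s0; s1-b->s1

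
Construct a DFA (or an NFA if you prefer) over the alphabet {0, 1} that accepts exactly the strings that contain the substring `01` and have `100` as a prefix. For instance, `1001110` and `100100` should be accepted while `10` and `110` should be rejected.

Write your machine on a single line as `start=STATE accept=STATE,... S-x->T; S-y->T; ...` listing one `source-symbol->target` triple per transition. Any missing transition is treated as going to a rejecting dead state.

Build one automaton per condition and run them in lockstep. One (3 states) tracks whether and how much of `01` has been seen; the other (5 states) tracks whether the input so far still matches the prefix `100`. Each combined state is a pair, one component from each; accept when both components accept. Equivalent product states are then merged.
6 states suffice.
        0   1  
>  q0   q1  q2 
   q1   q1  q1 
   q2   q3  q1 
   q3   q4  q1 
   q4   q4  q5 
 * q5   q5  q5 
(> = start, * = accepting)

start=q0; accept=q5; q0-0->q1; q0-1->q2; q1-0->q1; q1-1->q1; q2-0->q3; q2-1->q1; q3-0->q4; q3-1->q1; q4-0->q4; q4-1->q5; q5-0->q5; q5-1->q5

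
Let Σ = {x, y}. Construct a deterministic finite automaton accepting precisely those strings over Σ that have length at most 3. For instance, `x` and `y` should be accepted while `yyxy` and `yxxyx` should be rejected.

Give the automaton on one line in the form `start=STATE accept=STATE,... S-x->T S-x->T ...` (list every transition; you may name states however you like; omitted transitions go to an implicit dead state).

Count input length up to 4: every symbol moves from q0 toward q4, which means 'more than 3' and absorbs. Accept from {q0, q1, q2, q3}.
        x   y  
>* q0   q1  q1 
 * q1   q2  q2 
 * q2   q3  q3 
 * q3   q4  q4 
   q4   q4  q4 
(> = start, * = accepting)

start=q0 accept=q0,q1,q2,q3 q0-x->q1 q0-y->q1 q1-x->q2 q1-y->q2 q2-x->q3 q2-y->q3 q3-x->q4 q3-y->q4 q4-x->q4 q4-y->q4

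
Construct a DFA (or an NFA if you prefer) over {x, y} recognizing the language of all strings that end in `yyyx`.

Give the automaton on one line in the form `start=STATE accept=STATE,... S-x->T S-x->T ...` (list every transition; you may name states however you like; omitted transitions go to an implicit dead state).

Remember how much of `yyyx` the current input suffix matches. State s0 means no match yet; s1 means the last symbol is `y`; s2 means the last 2 symbols are `yy`; s3 means the last 3 symbols are `yyy`; s4 means the last 4 symbols are `yyyx`. Only s4 accepts. On a mismatch, fall back to the longest proper suffix that is still a prefix of `yyyx`.
With 5 states:
        x   y  
>  s0   s0  s1 
   s1   s0  s2 
   s2   s0  s3 
   s3   s4  s3 
 * s4   s0  s1 
(> = start, * = accepting)

start=s0 accept=s4 s0-x->s0 s0-y->s1 s1-x->s0 s1-y->s2 s2-x->s0 s2-y->s3 s3-x->s4 s3-y->s3 s4-x->s0 s4-y->s1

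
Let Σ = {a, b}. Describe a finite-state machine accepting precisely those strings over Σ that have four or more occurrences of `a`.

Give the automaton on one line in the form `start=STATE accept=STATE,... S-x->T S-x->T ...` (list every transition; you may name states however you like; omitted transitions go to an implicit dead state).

start=q0 accept=q4,q5 q0-a->q1 q0-b->q0 q1-a->q2 q1-b->q1 q2-a->q3 q2-b->q2 q3-a->q4 q3-b->q3 q4-a->q5 q4-b->q4 q5-a->q5 q5-b->q5

Only the number of `a`s matters, and only up to 5. Make a chain q0 → q1 → q2 → q3 → q4 → q5 advanced by each `a` (with q5 absorbing); every other symbol self-loops. The accepting set is {q4, q5}.
With 6 states:
        a   b  
>  q0   q1  q0 
   q1   q2  q1 
   q2   q3  q2 
   q3   q4  q3 
 * q4   q5  q4 
 * q5   q5  q5 
(> = start, * = accepting)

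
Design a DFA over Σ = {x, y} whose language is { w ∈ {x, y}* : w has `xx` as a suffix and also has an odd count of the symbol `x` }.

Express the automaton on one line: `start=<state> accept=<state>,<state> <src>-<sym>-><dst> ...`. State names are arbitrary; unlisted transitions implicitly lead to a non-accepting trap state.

Run two small machines in parallel and take their product. One (3 states) tracks how much of the suffix `xx` has currently been matched; the other (2 states) tracks the count of `x`s modulo 2. Each combined state is a pair, one component from each; accept when both components accept. Minimizing collapses redundant product states.
With 4 states:
       x  y 
>  A   B  A 
   B   C  B 
   C   D  A 
 * D   C  B 
(> = start, * = accepting)

start=A accept=D A-x->B A-y->A B-x->C B-y->B C-x->D C-y->A D-x->C D-y->B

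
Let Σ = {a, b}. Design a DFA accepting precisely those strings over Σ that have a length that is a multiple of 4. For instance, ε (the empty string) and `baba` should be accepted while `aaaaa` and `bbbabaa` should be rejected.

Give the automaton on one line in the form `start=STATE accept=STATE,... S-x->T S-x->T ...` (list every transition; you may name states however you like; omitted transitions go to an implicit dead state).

Count input length modulo 4: every symbol advances one step around the cycle S0 → S1 → S2 → S3 → S0. Accept at S0.
A 4-state machine:
        a   b  
>* S0   S1  S1 
   S1   S2  S2 
   S2   S3  S3 
   S3   S0  S0 
(> = start, * = accepting)

start=S0 accept=S0 S0-a->S1 S0-b->S1 S1-a->S2 S1-b->S2 S2-a->S3 S2-b->S3 S3-a->S0 S3-b->S0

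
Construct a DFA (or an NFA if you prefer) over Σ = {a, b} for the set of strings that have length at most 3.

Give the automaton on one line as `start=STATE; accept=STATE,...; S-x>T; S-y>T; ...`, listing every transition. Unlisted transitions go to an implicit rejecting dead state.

Count input length up to 4: every symbol moves from s0 toward s4, which means 'more than 3' and absorbs. Accept from {s0, s1, s2, s3}.
With 5 states:
        a   b  
>* s0   s1  s1 
 * s1   s2  s2 
 * s2   s3  s3 
 * s3   s4  s4 
   s4   s4  s4 
(> = start, * = accepting)

start=s0; accept=s0,s1,s2,s3; s0-a>s1; s0-b>s1; s1-a>s2; s1-b>s2; s2-a>s3; s2-b>s3; s3-a>s4; s3-b>s4; s4-a>s4; s4-b>s4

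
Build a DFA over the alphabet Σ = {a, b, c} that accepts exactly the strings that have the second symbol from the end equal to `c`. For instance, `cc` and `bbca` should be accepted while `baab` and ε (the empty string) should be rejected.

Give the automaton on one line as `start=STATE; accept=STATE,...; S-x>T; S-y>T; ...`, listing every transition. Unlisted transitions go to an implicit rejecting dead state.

Because acceptance depends on a position counted from the end, the machine has to buffer the most recent 2 symbols. Make each state the string of the last up-to-2 symbols read; on input `x` shift the window left and append `x`. Accept when the buffered window has length 2 and begins with `c`.
With 13 states:
          a    b    c  
>  S0     S1   S2   S3 
   S1     S4   S5   S6 
   S2     S7   S8   S9 
   S3    S10  S11  S12 
   S4     S4   S5   S6 
   S5     S7   S8   S9 
   S6    S10  S11  S12 
   S7     S4   S5   S6 
   S8     S7   S8   S9 
   S9    S10  S11  S12 
 * S10    S4   S5   S6 
 * S11    S7   S8   S9 
 * S12   S10  S11  S12 
(> = start, * = accepting)

start=S0; accept=S10,S11,S12; S0-a>S1; S0-b>S2; S0-c>S3; S1-a>S4; S1-b>S5; S1-c>S6; S2-a>S7; S2-b>S8; S2-c>S9; S3-a>S10; S3-b>S11; S3-c>S12; S4-a>S4; S4-b>S5; S4-c>S6; S5-a>S7; S5-b>S8; S5-c>S9; S6-a>S10; S6-b>S11; S6-c>S12; S7-a>S4; S7-b>S5; S7-c>S6; S8-a>S7; S8-b>S8; S8-c>S9; S9-a>S10; S9-b>S11; S9-c>S12; S10-a>S4; S10-b>S5; S10-c>S6; S11-a>S7; S11-b>S8; S11-c>S9; S12-a>S10; S12-b>S11; S12-c>S12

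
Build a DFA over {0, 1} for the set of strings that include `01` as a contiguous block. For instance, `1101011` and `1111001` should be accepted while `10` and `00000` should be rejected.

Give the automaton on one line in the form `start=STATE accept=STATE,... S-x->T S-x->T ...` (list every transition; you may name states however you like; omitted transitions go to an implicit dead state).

States q0..q1 record the length of the longest prefix of `01` that matches the current input suffix. Reaching q2 means `01` has been seen, and we stay there forever. Accept from q2.
A 3-state machine:
        0   1  
>  q0   q1  q0 
   q1   q1  q2 
 * q2   q2  q2 
(> = start, * = accepting)

start=q0 accept=q2 q0-0->q1 q0-1->q0 q1-0->q1 q1-1->q2 q2-0->q2 q2-1->q2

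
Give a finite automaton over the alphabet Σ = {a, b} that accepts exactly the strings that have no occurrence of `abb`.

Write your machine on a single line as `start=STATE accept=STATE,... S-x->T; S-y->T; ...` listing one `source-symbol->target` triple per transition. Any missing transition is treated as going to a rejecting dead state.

start=q0; accept=q0,q1,q2; q0-a->q1; q0-b->q0; q1-a->q1; q1-b->q2; q2-a->q1; q2-b->q3; q3-a->q3; q3-b->q3

Track partial matches of the forbidden pattern `abb`. State q3 is a dead state reached once `abb` has occurred; every other state accepts. q0 means no part of `abb` is currently matched.
4 states suffice.
        a   b  
>* q0   q1  q0 
 * q1   q1  q2 
 * q2   q1  q3 
   q3   q3  q3 
(> = start, * = accepting)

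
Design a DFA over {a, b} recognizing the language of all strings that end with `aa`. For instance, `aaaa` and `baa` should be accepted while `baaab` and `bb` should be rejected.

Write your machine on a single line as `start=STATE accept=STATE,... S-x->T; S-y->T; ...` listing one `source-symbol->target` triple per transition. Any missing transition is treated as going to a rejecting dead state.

start=q0; accept=q2; q0-a->q1; q0-b->q0; q1-a->q2; q1-b->q0; q2-a->q2; q2-b->q0

Remember how much of `aa` the current input suffix matches. State q0 means no match yet; q1 means the last symbol is `a`; q2 means the last 2 symbols are `aa`. Only q2 accepts. On a mismatch, fall back to the longest proper suffix that is still a prefix of `aa`.
A 3-state machine:
        a   b  
>  q0   q1  q0 
   q1   q2  q0 
 * q2   q2  q0 
(> = start, * = accepting)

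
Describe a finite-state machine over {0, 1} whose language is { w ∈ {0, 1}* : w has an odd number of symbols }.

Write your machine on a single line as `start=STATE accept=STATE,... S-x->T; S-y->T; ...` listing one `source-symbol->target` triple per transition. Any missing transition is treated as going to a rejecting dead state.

start=q0; accept=q1; q0-0->q1; q0-1->q1; q1-0->q0; q1-1->q0

Count input length modulo 2: every symbol advances one step around the cycle q0 → q1 → q0. Accept at q1.
2 states suffice.
        0   1  
>  q0   q1  q1 
 * q1   q0  q0 
(> = start, * = accepting)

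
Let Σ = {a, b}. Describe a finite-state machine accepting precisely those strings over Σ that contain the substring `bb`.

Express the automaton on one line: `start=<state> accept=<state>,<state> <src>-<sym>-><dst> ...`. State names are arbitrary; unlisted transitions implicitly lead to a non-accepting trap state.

start=s0 accept=s2 s0-a->s0 s0-b->s1 s1-a->s0 s1-b->s2 s2-a->s2 s2-b->s2

Track how much of `bb` has been matched so far: state s0 is no progress, s2 is the absorbing accept state reached once `bb` has occurred. Intermediate states record partial matches; on a mismatch, fall back to the longest reusable overlap.
3 states suffice.
        a   b  
>  s0   s0  s1 
   s1   s0  s2 
 * s2   s2  s2 
(> = start, * = accepting)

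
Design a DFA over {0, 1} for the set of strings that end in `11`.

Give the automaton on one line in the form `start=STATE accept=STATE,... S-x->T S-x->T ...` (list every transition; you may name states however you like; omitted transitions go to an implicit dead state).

Remember how much of `11` the current input suffix matches. State s0 means no match yet; s1 means the last symbol is `1`; s2 means the last 2 symbols are `11`. Only s2 accepts. On a mismatch, fall back to the longest proper suffix that is still a prefix of `11`.
        0   1  
>  s0   s0  s1 
   s1   s0  s2 
 * s2   s0  s2 
(> = start, * = accepting)

start=s0 accept=s2 s0-0->s0 s0-1->s1 s1-0->s0 s1-1->s2 s2-0->s0 s2-1->s2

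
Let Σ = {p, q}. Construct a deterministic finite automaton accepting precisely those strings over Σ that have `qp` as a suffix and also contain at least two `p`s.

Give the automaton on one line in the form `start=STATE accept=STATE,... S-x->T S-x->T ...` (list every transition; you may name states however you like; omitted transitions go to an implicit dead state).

Run two small machines in parallel and take their product. One (3 states) tracks how much of the suffix `qp` has currently been matched; the other (4 states) tracks the count of `p`s, saturating at 3. Each combined state is a pair, one component from each; accept when both components accept.
11 states suffice.
       p  q 
>  A   B  C 
   B   D  E 
   C   F  C 
   D   G  H 
   E   I  E 
   F   D  E 
   G   G  J 
   H   K  H 
 * I   G  H 
   J   K  J 
 * K   G  J 
(> = start, * = accepting)

start=A accept=I,K A-p->B A-q->C B-p->D B-q->E C-p->F C-q->C D-p->G D-q->H E-p->I E-q->E F-p->D F-q->E G-p->G G-q->J H-p->K H-q->H I-p->G I-q->H J-p->K J-q->J K-p->G K-q->J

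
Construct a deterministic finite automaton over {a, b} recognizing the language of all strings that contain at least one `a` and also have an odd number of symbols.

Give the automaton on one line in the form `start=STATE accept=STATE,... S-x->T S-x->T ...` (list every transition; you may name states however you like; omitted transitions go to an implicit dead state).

start=S0 accept=S1,S5 S0-a->S1 S0-b->S2 S1-a->S3 S1-b->S4 S2-a->S4 S2-b->S0 S3-a->S5 S3-b->S5 S4-a->S5 S4-b->S1 S5-a->S3 S5-b->S3

Build one automaton per condition and run them in lockstep. The first has 3 states tracking the count of `a`s, saturating at 2; the second has 2 states tracking the input length modulo 2. A product state is a pair (one from each), accepting exactly when both do.
With 6 states:
        a   b  
>  S0   S1  S2 
 * S1   S3  S4 
   S2   S4  S0 
   S3   S5  S5 
   S4   S5  S1 
 * S5   S3  S3 
(> = start, * = accepting)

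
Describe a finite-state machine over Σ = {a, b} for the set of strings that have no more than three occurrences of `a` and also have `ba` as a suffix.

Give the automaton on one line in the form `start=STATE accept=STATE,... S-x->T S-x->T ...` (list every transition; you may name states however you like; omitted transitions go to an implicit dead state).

Run two small machines in parallel and take their product. The first has 5 states tracking the count of `a`s, saturating at 4; the second has 3 states tracking how much of the suffix `ba` has currently been matched. A product state is a pair (one from each), accepting exactly when both do. Equivalent product states are then merged.
10 states suffice.
        a   b  
>  q0   q1  q2 
   q1   q3  q4 
   q2   q5  q2 
   q3   q6  q7 
   q4   q8  q4 
 * q5   q3  q4 
   q6   q6  q6 
   q7   q9  q7 
 * q8   q6  q7 
 * q9   q6  q6 
(> = start, * = accepting)

start=q0 accept=q5,q8,q9 q0-a->q1 q0-b->q2 q1-a->q3 q1-b->q4 q2-a->q5 q2-b->q2 q3-a->q6 q3-b->q7 q4-a->q8 q4-b->q4 q5-a->q3 q5-b->q4 q6-a->q6 q6-b->q6 q7-a->q9 q7-b->q7 q8-a->q6 q8-b->q7 q9-a->q6 q9-b->q6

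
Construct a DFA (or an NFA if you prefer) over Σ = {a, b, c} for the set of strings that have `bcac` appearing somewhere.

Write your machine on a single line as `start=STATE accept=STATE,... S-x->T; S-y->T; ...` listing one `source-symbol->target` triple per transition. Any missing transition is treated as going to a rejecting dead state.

States S0..S3 record the length of the longest prefix of `bcac` that matches the current input suffix. Reaching S4 means `bcac` has been seen, and we stay there forever. Accept from S4.
5 states suffice.
        a   b   c  
>  S0   S0  S1  S0 
   S1   S0  S1  S2 
   S2   S3  S1  S0 
   S3   S0  S1  S4 
 * S4   S4  S4  S4 
(> = start, * = accepting)

start=S0; accept=S4; S0-a->S0; S0-b->S1; S0-c->S0; S1-a->S0; S1-b->S1; S1-c->S2; S2-a->S3; S2-b->S1; S2-c->S0; S3-a->S0; S3-b->S1; S3-c->S4; S4-a->S4; S4-b->S4; S4-c->S4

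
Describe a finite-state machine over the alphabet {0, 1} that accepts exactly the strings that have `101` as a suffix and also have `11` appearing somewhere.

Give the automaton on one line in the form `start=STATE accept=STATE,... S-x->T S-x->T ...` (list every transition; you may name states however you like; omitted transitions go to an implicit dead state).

start=A accept=H A-0->A A-1->B B-0->C B-1->D C-0->A C-1->E D-0->F D-1->D E-0->C E-1->D F-0->G F-1->H G-0->G G-1->D H-0->F H-1->D

Handle the two conditions separately and then intersect. The first has 4 states tracking how much of the suffix `101` has currently been matched; the second has 3 states tracking whether and how much of `11` has been seen. A product state is a pair (one from each), accepting exactly when both do.
With 8 states:
       0  1 
>  A   A  B 
   B   C  D 
   C   A  E 
   D   F  D 
   E   C  D 
   F   G  H 
   G   G  D 
 * H   F  D 
(> = start, * = accepting)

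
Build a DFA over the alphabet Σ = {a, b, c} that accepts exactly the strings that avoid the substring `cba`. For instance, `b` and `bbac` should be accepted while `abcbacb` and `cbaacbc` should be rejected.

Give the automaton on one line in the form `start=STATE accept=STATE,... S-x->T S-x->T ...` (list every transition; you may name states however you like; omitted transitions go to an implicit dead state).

This is the complement of 'contains `cba`'. Use the same substring-matching states — S0 through S3 holding how much of `cba` has just been matched — but flip the accepting set: everything except the trap S3 accepts.
A 4-state machine:
        a   b   c  
>* S0   S0  S0  S1 
 * S1   S0  S2  S1 
 * S2   S3  S0  S1 
   S3   S3  S3  S3 
(> = start, * = accepting)

start=S0 accept=S0,S1,S2 S0-a->S0 S0-b->S0 S0-c->S1 S1-a->S0 S1-b->S2 S1-c->S1 S2-a->S3 S2-b->S0 S2-c->S1 S3-a->S3 S3-b->S3 S3-c->S3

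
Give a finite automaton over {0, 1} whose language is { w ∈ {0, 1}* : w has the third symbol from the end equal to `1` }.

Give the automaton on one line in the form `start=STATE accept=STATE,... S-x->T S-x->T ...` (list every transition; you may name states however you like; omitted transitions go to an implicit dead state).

Because acceptance depends on a position counted from the end, the machine has to buffer the most recent 3 symbols. Make each state the string of the last up-to-3 symbols read; on input `x` shift the window left and append `x`. Accept when the buffered window has length 3 and begins with `1`.
15 states suffice.
          0    1  
>  s0     s1   s2 
   s1     s3   s4 
   s2     s5   s6 
   s3     s7   s8 
   s4     s9  s10 
   s5    s11  s12 
   s6    s13  s14 
   s7     s7   s8 
   s8     s9  s10 
   s9    s11  s12 
   s10   s13  s14 
 * s11    s7   s8 
 * s12    s9  s10 
 * s13   s11  s12 
 * s14   s13  s14 
(> = start, * = accepting)

start=s0 accept=s11,s12,s13,s14 s0-0->s1 s0-1->s2 s1-0->s3 s1-1->s4 s2-0->s5 s2-1->s6 s3-0->s7 s3-1->s8 s4-0->s9 s4-1->s10 s5-0->s11 s5-1->s12 s6-0->s13 s6-1->s14 s7-0->s7 s7-1->s8 s8-0->s9 s8-1->s10 s9-0->s11 s9-1->s12 s10-0->s13 s10-1->s14 s11-0->s7 s11-1->s8 s12-0->s9 s12-1->s10 s13-0->s11 s13-1->s12 s14-0->s13 s14-1->s14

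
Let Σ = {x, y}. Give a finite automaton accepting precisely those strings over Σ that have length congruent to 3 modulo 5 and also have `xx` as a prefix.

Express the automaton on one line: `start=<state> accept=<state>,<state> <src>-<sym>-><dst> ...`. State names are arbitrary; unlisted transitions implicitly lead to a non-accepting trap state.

Run two small machines in parallel and take their product. One (5 states) tracks the input length modulo 5; the other (4 states) tracks whether the input so far still matches the prefix `xx`. Each combined state is a pair, one component from each; accept when both components accept.
          x    y  
>  s0     s1   s2 
   s1     s3   s4 
   s2     s4   s4 
   s3     s5   s5 
   s4     s6   s6 
 * s5     s7   s7 
   s6     s8   s8 
   s7     s9   s9 
   s8    s10  s10 
   s9    s11  s11 
   s10    s2   s2 
   s11    s3   s3 
(> = start, * = accepting)

start=s0 accept=s5 s0-x->s1 s0-y->s2 s1-x->s3 s1-y->s4 s2-x->s4 s2-y->s4 s3-x->s5 s3-y->s5 s4-x->s6 s4-y->s6 s5-x->s7 s5-y->s7 s6-x->s8 s6-y->s8 s7-x->s9 s7-y->s9 s8-x->s10 s8-y->s10 s9-x->s11 s9-y->s11 s10-x->s2 s10-y->s2 s11-x->s3 s11-y->s3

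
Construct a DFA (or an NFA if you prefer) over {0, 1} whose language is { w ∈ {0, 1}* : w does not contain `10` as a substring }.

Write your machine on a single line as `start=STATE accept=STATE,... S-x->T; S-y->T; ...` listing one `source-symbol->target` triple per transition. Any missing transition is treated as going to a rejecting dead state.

Track partial matches of the forbidden pattern `10`. State S2 is a dead state reached once `10` has occurred; every other state accepts. S0 means no part of `10` is currently matched.
A 3-state machine:
        0   1  
>* S0   S0  S1 
 * S1   S2  S1 
   S2   S2  S2 
(> = start, * = accepting)

start=S0; accept=S0,S1; S0-0->S0; S0-1->S1; S1-0->S2; S1-1->S1; S2-0->S2; S2-1->S2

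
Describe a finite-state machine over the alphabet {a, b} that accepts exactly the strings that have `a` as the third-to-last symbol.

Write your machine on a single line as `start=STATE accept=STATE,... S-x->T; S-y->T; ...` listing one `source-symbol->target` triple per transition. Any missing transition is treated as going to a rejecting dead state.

start=s0; accept=s7,s8,s9,s10; s0-a->s1; s0-b->s2; s1-a->s3; s1-b->s4; s2-a->s5; s2-b->s6; s3-a->s7; s3-b->s8; s4-a->s9; s4-b->s10; s5-a->s11; s5-b->s12; s6-a->s13; s6-b->s14; s7-a->s7; s7-b->s8; s8-a->s9; s8-b->s10; s9-a->s11; s9-b->s12; s10-a->s13; s10-b->s14; s11-a->s7; s11-b->s8; s12-a->s9; s12-b->s10; s13-a->s11; s13-b->s12; s14-a->s13; s14-b->s14

A DFA must remember the last 3 symbols (since which symbol is third-to-last isn't known until the input ends). Use one state per possible window of the last ≤3 symbols; accept from those whose window starts with `a`.
15 states suffice.
          a    b  
>  s0     s1   s2 
   s1     s3   s4 
   s2     s5   s6 
   s3     s7   s8 
   s4     s9  s10 
   s5    s11  s12 
   s6    s13  s14 
 * s7     s7   s8 
 * s8     s9  s10 
 * s9    s11  s12 
 * s10   s13  s14 
   s11    s7   s8 
   s12    s9  s10 
   s13   s11  s12 
   s14   s13  s14 
(> = start, * = accepting)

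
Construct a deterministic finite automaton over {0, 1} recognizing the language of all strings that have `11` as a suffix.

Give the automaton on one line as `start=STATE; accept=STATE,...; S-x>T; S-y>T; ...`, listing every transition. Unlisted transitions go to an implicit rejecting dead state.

start=q0; accept=q2; q0-0>q0; q0-1>q1; q1-0>q0; q1-1>q2; q2-0>q0; q2-1>q2

Remember how much of `11` the current input suffix matches. State q0 means no match yet; q1 means the last symbol is `1`; q2 means the last 2 symbols are `11`. Only q2 accepts. On a mismatch, fall back to the longest proper suffix that is still a prefix of `11`.
With 3 states:
        0   1  
>  q0   q0  q1 
   q1   q0  q2 
 * q2   q0  q2 
(> = start, * = accepting)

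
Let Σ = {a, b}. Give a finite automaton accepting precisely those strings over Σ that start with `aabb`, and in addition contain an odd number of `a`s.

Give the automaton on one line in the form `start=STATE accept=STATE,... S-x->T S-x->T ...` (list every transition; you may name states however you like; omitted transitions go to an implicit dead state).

start=S0 accept=S7 S0-a->S1 S0-b->S2 S1-a->S3 S1-b->S4 S2-a->S4 S2-b->S2 S3-a->S4 S3-b->S5 S4-a->S2 S4-b->S4 S5-a->S4 S5-b->S6 S6-a->S7 S6-b->S6 S7-a->S6 S7-b->S7

Handle the two conditions separately and then intersect. The first has 6 states tracking whether the input so far still matches the prefix `aabb`; the second has 2 states tracking the count of `a`s modulo 2. A product state is a pair (one from each), accepting exactly when both do.
        a   b  
>  S0   S1  S2 
   S1   S3  S4 
   S2   S4  S2 
   S3   S4  S5 
   S4   S2  S4 
   S5   S4  S6 
   S6   S7  S6 
 * S7   S6  S7 
(> = start, * = accepting)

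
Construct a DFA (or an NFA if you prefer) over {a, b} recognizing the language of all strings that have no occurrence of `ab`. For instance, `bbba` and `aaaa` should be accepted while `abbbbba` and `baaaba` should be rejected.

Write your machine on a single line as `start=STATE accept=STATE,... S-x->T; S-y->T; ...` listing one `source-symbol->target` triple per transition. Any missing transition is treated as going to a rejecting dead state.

start=q0; accept=q0,q1; q0-a->q1; q0-b->q0; q1-a->q1; q1-b->q2; q2-a->q2; q2-b->q2

Track partial matches of the forbidden pattern `ab`. State q2 is a dead state reached once `ab` has occurred; every other state accepts. q0 means no part of `ab` is currently matched.
A 3-state machine:
        a   b  
>* q0   q1  q0 
 * q1   q1  q2 
   q2   q2  q2 
(> = start, * = accepting)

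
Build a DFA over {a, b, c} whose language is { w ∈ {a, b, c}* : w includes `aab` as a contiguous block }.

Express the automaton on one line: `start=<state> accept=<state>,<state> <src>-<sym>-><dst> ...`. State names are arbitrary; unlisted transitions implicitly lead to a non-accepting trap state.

States s0..s2 record the length of the longest prefix of `aab` that matches the current input suffix. Reaching s3 means `aab` has been seen, and we stay there forever. Accept from s3.
With 4 states:
        a   b   c  
>  s0   s1  s0  s0 
   s1   s2  s0  s0 
   s2   s2  s3  s0 
 * s3   s3  s3  s3 
(> = start, * = accepting)

start=s0 accept=s3 s0-a->s1 s0-b->s0 s0-c->s0 s1-a->s2 s1-b->s0 s1-c->s0 s2-a->s2 s2-b->s3 s2-c->s0 s3-a->s3 s3-b->s3 s3-c->s3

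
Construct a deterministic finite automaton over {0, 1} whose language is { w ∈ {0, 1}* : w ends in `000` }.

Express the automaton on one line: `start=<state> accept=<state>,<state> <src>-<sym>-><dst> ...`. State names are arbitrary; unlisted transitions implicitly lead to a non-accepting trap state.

Remember how much of `000` the current input suffix matches. State q0 means no match yet; q1 means the last symbol is `0`; q2 means the last 2 symbols are `00`; q3 means the last 3 symbols are `000`. Only q3 accepts. On a mismatch, fall back to the longest proper suffix that is still a prefix of `000`.
With 4 states:
        0   1  
>  q0   q1  q0 
   q1   q2  q0 
   q2   q3  q0 
 * q3   q3  q0 
(> = start, * = accepting)

start=q0 accept=q3 q0-0->q1 q0-1->q0 q1-0->q2 q1-1->q0 q2-0->q3 q2-1->q0 q3-0->q3 q3-1->q0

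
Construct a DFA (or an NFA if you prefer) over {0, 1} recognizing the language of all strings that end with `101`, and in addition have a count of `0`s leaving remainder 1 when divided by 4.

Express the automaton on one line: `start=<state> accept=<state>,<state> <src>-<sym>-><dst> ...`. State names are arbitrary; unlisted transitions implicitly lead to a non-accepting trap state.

Run two small machines in parallel and take their product. The first has 4 states tracking how much of the suffix `101` has currently been matched; the second has 4 states tracking the count of `0`s modulo 4. A product state is a pair (one from each), accepting exactly when both do.
          0    1  
>  q0     q1   q2 
   q1     q3   q4 
   q2     q5   q2 
   q3     q6   q7 
   q4     q8   q4 
   q5     q3   q9 
   q6     q0  q10 
   q7    q11   q7 
   q8     q6  q12 
 * q9     q8   q4 
   q10   q13  q10 
   q11    q0  q14 
   q12   q11   q7 
   q13    q1  q15 
   q14   q13  q10 
   q15    q5   q2 
(> = start, * = accepting)

start=q0 accept=q9 q0-0->q1 q0-1->q2 q1-0->q3 q1-1->q4 q2-0->q5 q2-1->q2 q3-0->q6 q3-1->q7 q4-0->q8 q4-1->q4 q5-0->q3 q5-1->q9 q6-0->q0 q6-1->q10 q7-0->q11 q7-1->q7 q8-0->q6 q8-1->q12 q9-0->q8 q9-1->q4 q10-0->q13 q10-1->q10 q11-0->q0 q11-1->q14 q12-0->q11 q12-1->q7 q13-0->q1 q13-1->q15 q14-0->q13 q14-1->q10 q15-0->q5 q15-1->q2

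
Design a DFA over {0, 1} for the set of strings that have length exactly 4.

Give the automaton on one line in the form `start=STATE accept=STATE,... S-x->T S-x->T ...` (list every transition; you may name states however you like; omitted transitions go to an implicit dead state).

start=S0 accept=S4 S0-0->S1 S0-1->S1 S1-0->S2 S1-1->S2 S2-0->S3 S2-1->S3 S3-0->S4 S3-1->S4 S4-0->S5 S4-1->S5 S5-0->S5 S5-1->S5

We only need to distinguish lengths 0, 1, …, 4, and '>4'. Chain S0 → S1 → S2 → S3 → S4 → S5 on every symbol, with S5 looping. Accepting states: {S4}.
        0   1  
>  S0   S1  S1 
   S1   S2  S2 
   S2   S3  S3 
   S3   S4  S4 
 * S4   S5  S5 
   S5   S5  S5 
(> = start, * = accepting)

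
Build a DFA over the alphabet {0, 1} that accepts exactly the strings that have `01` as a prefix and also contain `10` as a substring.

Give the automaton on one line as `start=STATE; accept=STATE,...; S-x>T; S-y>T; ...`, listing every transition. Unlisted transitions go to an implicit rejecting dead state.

start=q0; accept=q6; q0-0>q1; q0-1>q2; q1-0>q3; q1-1>q4; q2-0>q5; q2-1>q2; q3-0>q3; q3-1>q2; q4-0>q6; q4-1>q4; q5-0>q5; q5-1>q5; q6-0>q6; q6-1>q6

Handle the two conditions separately and then intersect. One (4 states) tracks whether the input so far still matches the prefix `01`; the other (3 states) tracks whether and how much of `10` has been seen. Each combined state is a pair, one component from each; accept when both components accept.
With 7 states:
        0   1  
>  q0   q1  q2 
   q1   q3  q4 
   q2   q5  q2 
   q3   q3  q2 
   q4   q6  q4 
   q5   q5  q5 
 * q6   q6  q6 
(> = start, * = accepting)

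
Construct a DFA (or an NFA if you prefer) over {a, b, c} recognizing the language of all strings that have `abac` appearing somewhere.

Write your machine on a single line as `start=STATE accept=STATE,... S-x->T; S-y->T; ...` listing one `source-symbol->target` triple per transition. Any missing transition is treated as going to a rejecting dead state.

start=S0; accept=S4; S0-a->S1; S0-b->S0; S0-c->S0; S1-a->S1; S1-b->S2; S1-c->S0; S2-a->S3; S2-b->S0; S2-c->S0; S3-a->S1; S3-b->S2; S3-c->S4; S4-a->S4; S4-b->S4; S4-c->S4

States S0..S3 record the length of the longest prefix of `abac` that matches the current input suffix. Reaching S4 means `abac` has been seen, and we stay there forever. Accept from S4.
5 states suffice.
        a   b   c  
>  S0   S1  S0  S0 
   S1   S1  S2  S0 
   S2   S3  S0  S0 
   S3   S1  S2  S4 
 * S4   S4  S4  S4 
(> = start, * = accepting)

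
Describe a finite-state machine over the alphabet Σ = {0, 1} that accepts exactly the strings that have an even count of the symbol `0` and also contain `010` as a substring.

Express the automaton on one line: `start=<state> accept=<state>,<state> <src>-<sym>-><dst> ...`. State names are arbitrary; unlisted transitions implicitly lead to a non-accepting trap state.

start=q0 accept=q5 q0-0->q1 q0-1->q0 q1-0->q2 q1-1->q3 q2-0->q1 q2-1->q4 q3-0->q5 q3-1->q6 q4-0->q7 q4-1->q0 q5-0->q7 q5-1->q5 q6-0->q2 q6-1->q6 q7-0->q5 q7-1->q7

Build one automaton per condition and run them in lockstep. The first has 2 states tracking the count of `0`s modulo 2; the second has 4 states tracking whether and how much of `010` has been seen. A product state is a pair (one from each), accepting exactly when both do.
An 8-state machine:
        0   1  
>  q0   q1  q0 
   q1   q2  q3 
   q2   q1  q4 
   q3   q5  q6 
   q4   q7  q0 
 * q5   q7  q5 
   q6   q2  q6 
   q7   q5  q7 
(> = start, * = accepting)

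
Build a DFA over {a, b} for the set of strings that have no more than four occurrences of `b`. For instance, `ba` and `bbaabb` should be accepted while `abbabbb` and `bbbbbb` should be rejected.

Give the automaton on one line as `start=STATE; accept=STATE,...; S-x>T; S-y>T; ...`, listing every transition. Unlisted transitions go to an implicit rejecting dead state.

Count `b`s, saturating at 5: states s0 through s4 mean 0 through 4 `b`s seen; s5 means more than 4. Each `b` increments (capped at s5); other symbols loop. Accept from {s0, s1, s2, s3, s4}.
With 6 states:
        a   b  
>* s0   s0  s1 
 * s1   s1  s2 
 * s2   s2  s3 
 * s3   s3  s4 
 * s4   s4  s5 
   s5   s5  s5 
(> = start, * = accepting)

start=s0; accept=s0,s1,s2,s3,s4; s0-a>s0; s0-b>s1; s1-a>s1; s1-b>s2; s2-a>s2; s2-b>s3; s3-a>s3; s3-b>s4; s4-a>s4; s4-b>s5; s5-a>s5; s5-b>s5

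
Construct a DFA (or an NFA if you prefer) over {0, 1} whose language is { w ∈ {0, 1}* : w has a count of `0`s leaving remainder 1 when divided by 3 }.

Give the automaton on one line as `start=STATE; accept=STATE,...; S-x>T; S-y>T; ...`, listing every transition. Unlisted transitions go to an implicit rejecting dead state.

The only thing that matters is how many `0`s have appeared, reduced mod 3. Use one state per residue: s0 for 0, …, s2 for 2. Reading `0` moves to the next residue; anything else stays put. s1 is accepting.
3 states suffice.
        0   1  
>  s0   s1  s0 
 * s1   s2  s1 
   s2   s0  s2 
(> = start, * = accepting)

start=s0; accept=s1; s0-0>s1; s0-1>s0; s1-0>s2; s1-1>s1; s2-0>s0; s2-1>s2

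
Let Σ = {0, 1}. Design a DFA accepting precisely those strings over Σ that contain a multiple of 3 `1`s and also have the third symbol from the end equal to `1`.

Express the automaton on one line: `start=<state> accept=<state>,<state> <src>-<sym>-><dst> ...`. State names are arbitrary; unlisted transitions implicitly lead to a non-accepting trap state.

Handle the two conditions separately and then intersect. The first has 3 states tracking the count of `1`s modulo 3; the second has 15 states tracking the last 3 symbols read. A product state is a pair (one from each), accepting exactly when both do. Equivalent product states are then merged.
14 states suffice.
          0    1  
>  S0     S0   S1 
   S1     S2   S3 
   S2     S2   S4 
   S3     S5   S6 
   S4     S5   S7 
   S5     S8   S9 
 * S6    S10   S1 
   S7    S10   S1 
   S8     S8  S11 
 * S9    S12   S1 
 * S10   S13   S1 
   S11   S12   S1 
   S12   S13   S1 
 * S13    S0   S1 
(> = start, * = accepting)

start=S0 accept=S6,S9,S10,S13 S0-0->S0 S0-1->S1 S1-0->S2 S1-1->S3 S2-0->S2 S2-1->S4 S3-0->S5 S3-1->S6 S4-0->S5 S4-1->S7 S5-0->S8 S5-1->S9 S6-0->S10 S6-1->S1 S7-0->S10 S7-1->S1 S8-0->S8 S8-1->S11 S9-0->S12 S9-1->S1 S10-0->S13 S10-1->S1 S11-0->S12 S11-1->S1 S12-0->S13 S12-1->S1 S13-0->S0 S13-1->S1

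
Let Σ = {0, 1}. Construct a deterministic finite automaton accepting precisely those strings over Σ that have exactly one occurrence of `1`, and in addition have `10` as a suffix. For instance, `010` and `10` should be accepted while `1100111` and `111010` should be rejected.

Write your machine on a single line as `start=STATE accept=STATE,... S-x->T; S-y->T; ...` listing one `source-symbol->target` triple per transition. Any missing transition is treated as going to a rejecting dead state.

start=q0; accept=q2; q0-0->q0; q0-1->q1; q1-0->q2; q1-1->q3; q2-0->q3; q2-1->q3; q3-0->q3; q3-1->q3

Run two small machines in parallel and take their product. One (3 states) tracks the count of `1`s, saturating at 2; the other (3 states) tracks how much of the suffix `10` has currently been matched. Each combined state is a pair, one component from each; accept when both components accept. Minimizing collapses redundant product states.
With 4 states:
        0   1  
>  q0   q0  q1 
   q1   q2  q3 
 * q2   q3  q3 
   q3   q3  q3 
(> = start, * = accepting)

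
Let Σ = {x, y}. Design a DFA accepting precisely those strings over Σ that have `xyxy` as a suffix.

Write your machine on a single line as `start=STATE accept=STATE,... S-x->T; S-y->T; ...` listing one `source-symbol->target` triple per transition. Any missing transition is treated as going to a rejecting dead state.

start=A; accept=E; A-x->B; A-y->A; B-x->B; B-y->C; C-x->D; C-y->A; D-x->B; D-y->E; E-x->D; E-y->A

Remember how much of `xyxy` the current input suffix matches. State A means no match yet; B means the last symbol is `x`; C means the last 2 symbols are `xy`; D means the last 3 symbols are `xyx`; E means the last 4 symbols are `xyxy`. Only E accepts. On a mismatch, fall back to the longest proper suffix that is still a prefix of `xyxy`.
5 states suffice.
       x  y 
>  A   B  A 
   B   B  C 
   C   D  A 
   D   B  E 
 * E   D  A 
(> = start, * = accepting)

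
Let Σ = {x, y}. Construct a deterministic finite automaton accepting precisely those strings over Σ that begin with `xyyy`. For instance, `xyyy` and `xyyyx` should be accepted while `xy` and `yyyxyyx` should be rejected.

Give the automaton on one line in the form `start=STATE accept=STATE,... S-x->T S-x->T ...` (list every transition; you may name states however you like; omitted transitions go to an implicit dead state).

start=q0 accept=q4 q0-x->q1 q0-y->q5 q1-x->q5 q1-y->q2 q2-x->q5 q2-y->q3 q3-x->q5 q3-y->q4 q4-x->q4 q4-y->q4 q5-x->q5 q5-y->q5

Check the first 4 symbols one by one: q0 through q3 record how many have matched `xyyy` so far; any wrong symbol goes to the dead state q5. After all 4 match we enter the accepting sink q4.
6 states suffice.
        x   y  
>  q0   q1  q5 
   q1   q5  q2 
   q2   q5  q3 
   q3   q5  q4 
 * q4   q4  q4 
   q5   q5  q5 
(> = start, * = accepting)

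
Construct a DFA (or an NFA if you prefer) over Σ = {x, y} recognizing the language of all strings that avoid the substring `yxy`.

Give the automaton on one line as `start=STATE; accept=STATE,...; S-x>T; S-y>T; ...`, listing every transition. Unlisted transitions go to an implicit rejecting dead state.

start=q0; accept=q0,q1,q2; q0-x>q0; q0-y>q1; q1-x>q2; q1-y>q1; q2-x>q0; q2-y>q3; q3-x>q3; q3-y>q3

Track partial matches of the forbidden pattern `yxy`. State q3 is a dead state reached once `yxy` has occurred; every other state accepts. q0 means no part of `yxy` is currently matched.
4 states suffice.
        x   y  
>* q0   q0  q1 
 * q1   q2  q1 
 * q2   q0  q3 
   q3   q3  q3 
(> = start, * = accepting)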